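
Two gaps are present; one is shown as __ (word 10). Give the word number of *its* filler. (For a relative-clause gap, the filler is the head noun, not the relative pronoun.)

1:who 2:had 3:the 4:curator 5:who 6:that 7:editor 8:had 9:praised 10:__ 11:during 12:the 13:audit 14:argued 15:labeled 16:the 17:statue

The marked gap is inside the relative clause, the direct object of "praised".
Its filler is the head noun "curator" (via "who"), at word 4.
(The other dependency links word 1 to a gap after word 14.)

4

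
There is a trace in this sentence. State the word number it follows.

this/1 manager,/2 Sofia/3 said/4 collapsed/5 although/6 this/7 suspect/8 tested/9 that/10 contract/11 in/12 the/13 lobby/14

4

The displaced element is "this manager" (word 2).
It is linked across 1 clause boundary (Ø).
It functions as the subject of "collapsed", so the gap sits immediately after word 4 ("said").
Base order: Sofia said this manager collapsed although this suspect tested that contract in the lobby.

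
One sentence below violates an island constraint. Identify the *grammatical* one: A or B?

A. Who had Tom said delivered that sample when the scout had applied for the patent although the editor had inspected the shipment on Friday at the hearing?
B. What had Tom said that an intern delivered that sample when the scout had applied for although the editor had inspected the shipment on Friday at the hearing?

In B, the wh-phrase is extracted from inside an adjunct island (introduced by "when"), which blocks movement.
In A, the extraction path crosses only that-complement boundaries, which are transparent.
So A is grammatical.

A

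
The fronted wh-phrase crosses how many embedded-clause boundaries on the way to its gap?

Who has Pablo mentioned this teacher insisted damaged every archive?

2

"who" is extracted from the subject of "damaged".
Boundaries crossed, outermost first: [Ø], [Ø] — 2 in total.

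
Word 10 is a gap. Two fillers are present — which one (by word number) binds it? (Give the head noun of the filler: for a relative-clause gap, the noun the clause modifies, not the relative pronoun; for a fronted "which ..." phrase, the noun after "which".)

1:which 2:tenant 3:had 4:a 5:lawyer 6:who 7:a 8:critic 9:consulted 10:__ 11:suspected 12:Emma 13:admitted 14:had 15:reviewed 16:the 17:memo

The marked gap is inside the relative clause, the direct object of "consulted".
Its filler is the head noun "lawyer" (via "who"), at word 5.
(The other dependency links word 2 to a gap after word 13.)

5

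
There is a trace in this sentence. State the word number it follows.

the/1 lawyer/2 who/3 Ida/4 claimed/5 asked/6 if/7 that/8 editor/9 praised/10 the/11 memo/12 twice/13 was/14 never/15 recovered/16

The displaced element is "the lawyer" (word 2).
It is linked across 1 clause boundary (Ø).
It functions as the subject of "asked", so the gap sits immediately after word 5 ("claimed").
Base order: Ida claimed that the lawyer asked if that editor praised the memo twice.

5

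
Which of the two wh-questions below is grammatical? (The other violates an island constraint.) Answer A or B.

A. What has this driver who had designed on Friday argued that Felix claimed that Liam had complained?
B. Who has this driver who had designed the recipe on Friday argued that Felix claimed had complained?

In A, the wh-phrase is extracted from inside a complex-NP island (relative clause) (introduced by "who"), which blocks movement.
In B, the extraction path crosses only that-complement boundaries, which are transparent.
So B is grammatical.

B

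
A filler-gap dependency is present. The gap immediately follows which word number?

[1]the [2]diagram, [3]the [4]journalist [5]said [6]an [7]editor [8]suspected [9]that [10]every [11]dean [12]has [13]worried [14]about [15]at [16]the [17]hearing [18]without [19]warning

The displaced element is "the diagram" (word 2).
It is linked across 2 clause boundaries (Ø → that).
It functions as the object of the preposition "about" of "worried", so the gap sits immediately after word 14 ("about").
Base order: The journalist said an editor suspected that every dean has worried about the diagram at the hearing without warning.

14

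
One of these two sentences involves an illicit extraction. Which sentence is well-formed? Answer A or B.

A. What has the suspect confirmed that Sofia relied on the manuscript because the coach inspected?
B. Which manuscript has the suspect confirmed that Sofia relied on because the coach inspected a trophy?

In A, the wh-phrase is extracted from inside an adjunct island (introduced by "because"), which blocks movement.
In B, the extraction path crosses only that-complement boundaries, which are transparent.
So B is grammatical.

B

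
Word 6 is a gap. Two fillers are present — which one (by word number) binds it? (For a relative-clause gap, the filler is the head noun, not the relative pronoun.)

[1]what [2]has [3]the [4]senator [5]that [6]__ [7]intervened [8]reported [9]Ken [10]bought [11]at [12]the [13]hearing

The marked gap is inside the relative clause, the subject of "intervened".
Its filler is the head noun "senator" (via "that"), at word 4.
(The other dependency links word 1 to a gap after word 10.)

4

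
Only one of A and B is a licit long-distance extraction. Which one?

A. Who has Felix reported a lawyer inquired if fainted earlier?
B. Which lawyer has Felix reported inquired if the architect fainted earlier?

In A, the wh-phrase is extracted from inside a wh-island (introduced by "if"), which blocks movement.
In B, the extraction path crosses only that-complement boundaries, which are transparent.
So B is grammatical.

B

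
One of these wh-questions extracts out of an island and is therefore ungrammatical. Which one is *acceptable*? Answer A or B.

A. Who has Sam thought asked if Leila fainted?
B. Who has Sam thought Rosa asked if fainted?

In B, the wh-phrase is extracted from inside a wh-island (introduced by "if"), which blocks movement.
In A, the extraction path crosses only that-complement boundaries, which are transparent.
So A is grammatical.

A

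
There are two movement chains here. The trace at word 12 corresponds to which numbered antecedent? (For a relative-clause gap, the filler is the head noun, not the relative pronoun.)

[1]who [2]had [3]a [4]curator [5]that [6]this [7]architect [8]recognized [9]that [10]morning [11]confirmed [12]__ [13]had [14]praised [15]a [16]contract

1

The marked gap is the subject of "praised".
Its filler is the fronted wh-phrase "who", at word 1.
(The other dependency links word 4 to a gap after word 8.)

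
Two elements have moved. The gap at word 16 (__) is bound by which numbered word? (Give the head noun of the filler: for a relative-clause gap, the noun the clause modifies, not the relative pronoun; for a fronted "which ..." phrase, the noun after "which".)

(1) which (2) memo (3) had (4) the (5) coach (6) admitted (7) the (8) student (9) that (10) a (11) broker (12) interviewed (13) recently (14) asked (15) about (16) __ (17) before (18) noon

The marked gap is the object of the preposition "about" of "asked".
Its filler is the fronted wh-phrase "which memo", at word 2.
(The other dependency links word 8 to a gap after word 12.)

2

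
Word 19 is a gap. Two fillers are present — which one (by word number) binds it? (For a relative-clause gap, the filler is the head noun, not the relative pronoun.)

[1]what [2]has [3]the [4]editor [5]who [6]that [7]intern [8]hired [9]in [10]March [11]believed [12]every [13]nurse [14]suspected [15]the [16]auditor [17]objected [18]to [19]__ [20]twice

1

The marked gap is the object of the preposition "to" of "objected".
Its filler is the fronted wh-phrase "what", at word 1.
(The other dependency links word 4 to a gap after word 8.)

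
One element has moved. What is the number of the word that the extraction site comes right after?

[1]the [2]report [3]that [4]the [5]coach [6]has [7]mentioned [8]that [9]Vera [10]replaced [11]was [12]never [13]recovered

The displaced element is "the report" (word 2).
It is linked across 1 clause boundary (that).
It functions as the direct object of "replaced", so the gap sits immediately after word 10 ("replaced").
Base order: The coach has mentioned that Vera replaced the report.

10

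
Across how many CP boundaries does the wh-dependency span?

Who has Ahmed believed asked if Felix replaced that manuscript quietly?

1

"who" is extracted from the subject of "asked".
Boundaries crossed, outermost first: [Ø] — 1 in total.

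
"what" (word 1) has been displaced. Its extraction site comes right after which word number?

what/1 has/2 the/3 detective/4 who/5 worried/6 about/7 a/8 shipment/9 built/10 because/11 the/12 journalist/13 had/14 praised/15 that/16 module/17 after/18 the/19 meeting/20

10

The displaced element is "what" (word 1).
It functions as the direct object of "built", so the gap sits immediately after word 10 ("built").
Base order: The detective who worried about a shipment has built what because the journalist had praised that module after the meeting.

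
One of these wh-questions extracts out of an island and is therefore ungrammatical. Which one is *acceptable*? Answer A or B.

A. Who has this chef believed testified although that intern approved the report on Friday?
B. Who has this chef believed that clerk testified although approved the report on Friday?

In B, the wh-phrase is extracted from inside an adjunct island (introduced by "although"), which blocks movement.
In A, the extraction path crosses only that-complement boundaries, which are transparent.
So A is grammatical.

A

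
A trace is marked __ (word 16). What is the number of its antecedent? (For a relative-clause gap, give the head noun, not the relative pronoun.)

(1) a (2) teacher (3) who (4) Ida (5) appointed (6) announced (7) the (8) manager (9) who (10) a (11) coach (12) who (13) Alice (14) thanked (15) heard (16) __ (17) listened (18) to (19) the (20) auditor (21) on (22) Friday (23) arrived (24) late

8

The gap at 16 is the subject of "listened", inside a relative clause.
The relative pronoun is "who" (word 9); it is bound by the head noun immediately before it.
Its filler is the head noun "manager", at word 8.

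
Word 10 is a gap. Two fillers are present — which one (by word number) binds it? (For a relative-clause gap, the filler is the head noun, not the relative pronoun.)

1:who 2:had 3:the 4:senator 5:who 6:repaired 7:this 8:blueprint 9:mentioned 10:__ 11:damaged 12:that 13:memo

The marked gap is the subject of "damaged".
Its filler is the fronted wh-phrase "who", at word 1.
(The other dependency links word 4 to a gap after word 5.)

1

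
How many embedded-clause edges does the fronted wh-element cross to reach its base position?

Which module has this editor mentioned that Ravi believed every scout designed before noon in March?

"which module" is extracted from the object of "designed".
Boundaries crossed, outermost first: [that], [Ø] — 2 in total.

2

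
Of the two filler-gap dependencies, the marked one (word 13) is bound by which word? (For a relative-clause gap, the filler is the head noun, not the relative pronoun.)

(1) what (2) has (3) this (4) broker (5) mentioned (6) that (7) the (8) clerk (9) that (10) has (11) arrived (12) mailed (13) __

1

The marked gap is the direct object of "mailed".
Its filler is the fronted wh-phrase "what", at word 1.
(The other dependency links word 8 to a gap after word 9.)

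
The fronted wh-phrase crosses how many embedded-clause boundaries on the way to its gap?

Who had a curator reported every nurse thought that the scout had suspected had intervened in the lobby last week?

3

"who" is extracted from the subject of "intervened".
Boundaries crossed, outermost first: [Ø], [that], [Ø] — 3 in total.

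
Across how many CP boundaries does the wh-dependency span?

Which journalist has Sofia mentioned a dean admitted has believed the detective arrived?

"which journalist" is extracted from the subject of "believed".
Boundaries crossed, outermost first: [Ø], [Ø] — 2 in total.

2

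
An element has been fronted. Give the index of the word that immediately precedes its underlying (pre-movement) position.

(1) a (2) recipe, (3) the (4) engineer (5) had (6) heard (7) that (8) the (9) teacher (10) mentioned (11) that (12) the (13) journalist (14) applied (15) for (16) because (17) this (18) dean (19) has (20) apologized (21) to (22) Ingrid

15

The displaced element is "a recipe" (word 2).
It is linked across 2 clause boundaries (that → that).
It functions as the object of the preposition "for" of "applied", so the gap sits immediately after word 15 ("for").
Base order: The engineer had heard that the teacher mentioned that the journalist applied for a recipe because this dean has apologized to Ingrid.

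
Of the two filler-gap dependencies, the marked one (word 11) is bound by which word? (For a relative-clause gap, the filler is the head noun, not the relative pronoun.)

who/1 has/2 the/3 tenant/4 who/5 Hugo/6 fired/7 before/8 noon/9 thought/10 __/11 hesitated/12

The marked gap is the subject of "hesitated".
Its filler is the fronted wh-phrase "who", at word 1.
(The other dependency links word 4 to a gap after word 7.)

1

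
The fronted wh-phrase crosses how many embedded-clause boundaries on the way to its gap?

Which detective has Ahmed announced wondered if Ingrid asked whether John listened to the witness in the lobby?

1

"which detective" is extracted from the subject of "wondered".
Boundaries crossed, outermost first: [Ø] — 1 in total.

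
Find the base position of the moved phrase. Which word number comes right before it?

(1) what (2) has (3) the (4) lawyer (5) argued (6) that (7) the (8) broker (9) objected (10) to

10

The displaced element is "what" (word 1).
It is linked across 1 clause boundary (that).
It functions as the object of the preposition "to" of "objected", so the gap sits immediately after word 10 ("to").
Base order: The lawyer has argued that the broker objected to what.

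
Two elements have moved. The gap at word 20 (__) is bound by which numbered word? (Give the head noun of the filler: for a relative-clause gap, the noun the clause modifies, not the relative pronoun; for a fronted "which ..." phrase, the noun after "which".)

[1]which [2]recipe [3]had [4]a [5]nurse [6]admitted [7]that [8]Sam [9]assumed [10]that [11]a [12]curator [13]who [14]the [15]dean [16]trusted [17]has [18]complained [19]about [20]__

2

The marked gap is the object of the preposition "about" of "complained".
Its filler is the fronted wh-phrase "which recipe", at word 2.
(The other dependency links word 12 to a gap after word 16.)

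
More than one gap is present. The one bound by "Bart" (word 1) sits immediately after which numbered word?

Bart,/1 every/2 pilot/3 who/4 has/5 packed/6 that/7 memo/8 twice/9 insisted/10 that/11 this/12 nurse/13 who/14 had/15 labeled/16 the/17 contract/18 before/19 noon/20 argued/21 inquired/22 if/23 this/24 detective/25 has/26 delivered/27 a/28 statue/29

The displaced element is "Bart" (word 1).
It is linked across 2 clause boundaries (that → Ø).
It functions as the subject of "inquired", so the gap sits immediately after word 21 ("argued").
Base order: Every pilot who has packed that memo twice insisted that this nurse who had labeled the contract before noon argued that Bart inquired if this detective has delivered a statue.

21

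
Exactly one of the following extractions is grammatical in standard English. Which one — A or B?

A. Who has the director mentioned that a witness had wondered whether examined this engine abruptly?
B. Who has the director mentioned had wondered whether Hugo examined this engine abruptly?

B

In A, the wh-phrase is extracted from inside a wh-island (introduced by "whether"), which blocks movement.
In B, the extraction path crosses only that-complement boundaries, which are transparent.
So B is grammatical.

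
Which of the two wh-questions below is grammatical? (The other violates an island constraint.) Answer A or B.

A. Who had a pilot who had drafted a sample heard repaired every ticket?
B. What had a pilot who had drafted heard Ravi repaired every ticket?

A

In B, the wh-phrase is extracted from inside a complex-NP island (relative clause) (introduced by "who"), which blocks movement.
In A, the extraction path crosses only that-complement boundaries, which are transparent.
So A is grammatical.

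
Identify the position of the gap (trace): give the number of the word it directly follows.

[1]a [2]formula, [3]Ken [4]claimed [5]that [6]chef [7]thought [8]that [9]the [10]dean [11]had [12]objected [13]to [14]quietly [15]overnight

13

The displaced element is "a formula" (word 2).
It is linked across 2 clause boundaries (Ø → that).
It functions as the object of the preposition "to" of "objected", so the gap sits immediately after word 13 ("to").
Base order: Ken claimed that chef thought that the dean had objected to a formula quietly overnight.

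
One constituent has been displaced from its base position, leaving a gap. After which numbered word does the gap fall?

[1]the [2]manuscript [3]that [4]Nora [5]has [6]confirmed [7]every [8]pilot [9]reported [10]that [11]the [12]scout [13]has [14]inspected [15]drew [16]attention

14

The displaced element is "the manuscript" (word 2).
It is linked across 2 clause boundaries (Ø → that).
It functions as the direct object of "inspected", so the gap sits immediately after word 14 ("inspected").
Base order: Nora has confirmed every pilot reported that the scout has inspected the manuscript.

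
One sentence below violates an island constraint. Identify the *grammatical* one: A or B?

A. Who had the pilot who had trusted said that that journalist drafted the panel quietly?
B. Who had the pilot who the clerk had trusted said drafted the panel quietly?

In A, the wh-phrase is extracted from inside a complex-NP island (relative clause) (introduced by "who"), which blocks movement.
In B, the extraction path crosses only that-complement boundaries, which are transparent.
So B is grammatical.

B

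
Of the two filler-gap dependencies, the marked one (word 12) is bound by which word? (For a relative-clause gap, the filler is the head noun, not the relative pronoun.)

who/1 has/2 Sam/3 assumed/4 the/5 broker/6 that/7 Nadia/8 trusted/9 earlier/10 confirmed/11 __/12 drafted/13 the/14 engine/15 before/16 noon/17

The marked gap is the subject of "drafted".
Its filler is the fronted wh-phrase "who", at word 1.
(The other dependency links word 6 to a gap after word 9.)

1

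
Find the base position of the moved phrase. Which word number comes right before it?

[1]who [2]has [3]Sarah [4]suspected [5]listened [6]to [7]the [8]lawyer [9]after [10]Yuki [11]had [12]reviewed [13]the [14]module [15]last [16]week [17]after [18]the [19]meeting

4

The displaced element is "who" (word 1).
It is linked across 1 clause boundary (Ø).
It functions as the subject of "listened", so the gap sits immediately after word 4 ("suspected").
Base order: Sarah has suspected that who listened to the lawyer after Yuki had reviewed the module last week after the meeting.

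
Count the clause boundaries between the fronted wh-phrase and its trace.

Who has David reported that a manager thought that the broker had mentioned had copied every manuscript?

3

"who" is extracted from the subject of "copied".
Boundaries crossed, outermost first: [that], [that], [Ø] — 3 in total.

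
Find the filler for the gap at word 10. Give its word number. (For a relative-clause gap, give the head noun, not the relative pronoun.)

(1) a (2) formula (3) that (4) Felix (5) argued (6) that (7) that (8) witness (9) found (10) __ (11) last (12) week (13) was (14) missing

2

The gap at 10 is the object of "found", inside a relative clause.
The relative pronoun is "that" (word 3); it is bound by the head noun immediately before it.
Its filler is the head noun "formula", at word 2.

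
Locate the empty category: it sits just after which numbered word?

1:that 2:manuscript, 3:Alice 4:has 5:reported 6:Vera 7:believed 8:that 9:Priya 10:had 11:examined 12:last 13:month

11

The displaced element is "that manuscript" (word 2).
It is linked across 2 clause boundaries (Ø → that).
It functions as the direct object of "examined", so the gap sits immediately after word 11 ("examined").
Base order: Alice has reported Vera believed that Priya had examined that manuscript last month.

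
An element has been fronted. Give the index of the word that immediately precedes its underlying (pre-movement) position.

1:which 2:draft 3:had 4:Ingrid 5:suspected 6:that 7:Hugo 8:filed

The displaced element is "which draft" (word 2).
It is linked across 1 clause boundary (that).
It functions as the direct object of "filed", so the gap sits immediately after word 8 ("filed").
Base order: Ingrid had suspected that Hugo filed which draft.

8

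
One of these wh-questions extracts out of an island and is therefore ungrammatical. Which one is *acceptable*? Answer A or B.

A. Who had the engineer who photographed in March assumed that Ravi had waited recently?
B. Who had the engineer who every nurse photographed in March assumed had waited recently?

B

In A, the wh-phrase is extracted from inside a complex-NP island (relative clause) (introduced by "who"), which blocks movement.
In B, the extraction path crosses only that-complement boundaries, which are transparent.
So B is grammatical.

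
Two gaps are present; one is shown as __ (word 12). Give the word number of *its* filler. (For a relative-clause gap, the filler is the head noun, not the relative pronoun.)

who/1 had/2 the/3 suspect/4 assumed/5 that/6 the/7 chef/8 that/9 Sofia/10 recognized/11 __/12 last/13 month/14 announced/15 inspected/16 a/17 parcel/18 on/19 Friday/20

The marked gap is inside the relative clause, the direct object of "recognized".
Its filler is the head noun "chef" (via "that"), at word 8.
(The other dependency links word 1 to a gap after word 15.)

8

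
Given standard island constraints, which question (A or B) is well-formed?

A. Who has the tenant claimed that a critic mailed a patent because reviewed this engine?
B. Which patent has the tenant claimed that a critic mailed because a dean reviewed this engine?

In A, the wh-phrase is extracted from inside an adjunct island (introduced by "because"), which blocks movement.
In B, the extraction path crosses only that-complement boundaries, which are transparent.
So B is grammatical.

B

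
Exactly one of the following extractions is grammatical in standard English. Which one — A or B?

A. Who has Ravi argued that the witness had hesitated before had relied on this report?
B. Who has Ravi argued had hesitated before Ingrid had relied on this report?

In A, the wh-phrase is extracted from inside an adjunct island (introduced by "before"), which blocks movement.
In B, the extraction path crosses only that-complement boundaries, which are transparent.
So B is grammatical.

B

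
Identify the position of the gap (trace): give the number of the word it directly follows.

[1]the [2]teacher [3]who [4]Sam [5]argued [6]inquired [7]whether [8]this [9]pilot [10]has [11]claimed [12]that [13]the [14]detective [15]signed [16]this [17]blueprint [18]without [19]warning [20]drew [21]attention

5

The displaced element is "the teacher" (word 2).
It is linked across 1 clause boundary (Ø).
It functions as the subject of "inquired", so the gap sits immediately after word 5 ("argued").
Base order: Sam argued that the teacher inquired whether this pilot has claimed that the detective signed this blueprint without warning.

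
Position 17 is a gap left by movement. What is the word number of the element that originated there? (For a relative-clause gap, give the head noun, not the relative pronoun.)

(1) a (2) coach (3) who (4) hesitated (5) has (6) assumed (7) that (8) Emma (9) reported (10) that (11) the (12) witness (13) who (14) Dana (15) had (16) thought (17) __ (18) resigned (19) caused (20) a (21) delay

12

The gap at 17 is the subject of "resigned", inside a relative clause.
The relative pronoun is "who" (word 13); it is bound by the head noun immediately before it.
Its filler is the head noun "witness", at word 12.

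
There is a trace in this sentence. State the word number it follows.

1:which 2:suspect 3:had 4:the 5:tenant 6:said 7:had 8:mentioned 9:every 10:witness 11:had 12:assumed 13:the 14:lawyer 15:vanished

6

The displaced element is "which suspect" (word 2).
It is linked across 1 clause boundary (Ø).
It functions as the subject of "mentioned", so the gap sits immediately after word 6 ("said").
Base order: The tenant had said which suspect had mentioned every witness had assumed the lawyer vanished.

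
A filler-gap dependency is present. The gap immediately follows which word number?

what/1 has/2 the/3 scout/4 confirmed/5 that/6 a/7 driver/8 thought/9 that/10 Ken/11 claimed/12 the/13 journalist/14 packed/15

The displaced element is "what" (word 1).
It is linked across 3 clause boundaries (that → that → Ø).
It functions as the direct object of "packed", so the gap sits immediately after word 15 ("packed").
Base order: The scout has confirmed that a driver thought that Ken claimed the journalist packed what.

15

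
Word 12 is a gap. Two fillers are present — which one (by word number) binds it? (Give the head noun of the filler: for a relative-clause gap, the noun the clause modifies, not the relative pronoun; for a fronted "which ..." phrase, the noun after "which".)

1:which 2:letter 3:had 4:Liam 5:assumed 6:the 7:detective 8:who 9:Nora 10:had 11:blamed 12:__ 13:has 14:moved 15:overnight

7

The marked gap is inside the relative clause, the direct object of "blamed".
Its filler is the head noun "detective" (via "who"), at word 7.
(The other dependency links word 2 to a gap after word 14.)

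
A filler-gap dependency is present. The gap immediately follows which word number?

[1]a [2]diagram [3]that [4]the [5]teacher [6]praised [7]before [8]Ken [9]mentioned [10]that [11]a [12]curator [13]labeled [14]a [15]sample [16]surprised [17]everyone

The displaced element is "a diagram" (word 2).
It functions as the direct object of "praised", so the gap sits immediately after word 6 ("praised").
Base order: The teacher praised a diagram before Ken mentioned that a curator labeled a sample.

6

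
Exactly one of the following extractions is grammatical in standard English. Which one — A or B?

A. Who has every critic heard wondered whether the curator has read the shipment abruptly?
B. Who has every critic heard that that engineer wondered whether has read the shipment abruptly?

A

In B, the wh-phrase is extracted from inside a wh-island (introduced by "whether"), which blocks movement.
In A, the extraction path crosses only that-complement boundaries, which are transparent.
So A is grammatical.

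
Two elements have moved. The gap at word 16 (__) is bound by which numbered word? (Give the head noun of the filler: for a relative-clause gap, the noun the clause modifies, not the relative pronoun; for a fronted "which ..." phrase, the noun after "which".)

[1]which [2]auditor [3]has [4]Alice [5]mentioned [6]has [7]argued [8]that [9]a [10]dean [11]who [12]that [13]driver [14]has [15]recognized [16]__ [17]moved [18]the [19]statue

The marked gap is inside the relative clause, the direct object of "recognized".
Its filler is the head noun "dean" (via "who"), at word 10.
(The other dependency links word 2 to a gap after word 5.)

10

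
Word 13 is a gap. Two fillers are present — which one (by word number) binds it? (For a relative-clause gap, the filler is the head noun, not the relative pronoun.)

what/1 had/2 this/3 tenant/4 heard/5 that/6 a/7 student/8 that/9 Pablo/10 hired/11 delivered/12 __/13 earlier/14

1

The marked gap is the direct object of "delivered".
Its filler is the fronted wh-phrase "what", at word 1.
(The other dependency links word 8 to a gap after word 11.)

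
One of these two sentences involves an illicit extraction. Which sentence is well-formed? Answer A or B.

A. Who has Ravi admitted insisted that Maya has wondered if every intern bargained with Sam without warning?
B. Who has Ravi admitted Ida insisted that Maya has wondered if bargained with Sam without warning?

In B, the wh-phrase is extracted from inside a wh-island (introduced by "if"), which blocks movement.
In A, the extraction path crosses only that-complement boundaries, which are transparent.
So A is grammatical.

A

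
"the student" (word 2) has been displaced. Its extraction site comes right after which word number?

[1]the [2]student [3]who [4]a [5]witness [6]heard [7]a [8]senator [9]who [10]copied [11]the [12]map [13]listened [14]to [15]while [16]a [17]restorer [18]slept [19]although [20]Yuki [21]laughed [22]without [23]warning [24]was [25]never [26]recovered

The displaced element is "the student" (word 2).
It is linked across 1 clause boundary (Ø).
It functions as the object of the preposition "to" of "listened", so the gap sits immediately after word 14 ("to").
Base order: A witness heard a senator who copied the map listened to the student while a restorer slept although Yuki laughed without warning.

14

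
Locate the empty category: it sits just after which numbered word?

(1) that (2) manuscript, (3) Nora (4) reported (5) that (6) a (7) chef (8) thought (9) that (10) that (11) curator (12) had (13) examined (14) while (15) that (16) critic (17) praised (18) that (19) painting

13

The displaced element is "that manuscript" (word 2).
It is linked across 2 clause boundaries (that → that).
It functions as the direct object of "examined", so the gap sits immediately after word 13 ("examined").
Base order: Nora reported that a chef thought that that curator had examined that manuscript while that critic praised that painting.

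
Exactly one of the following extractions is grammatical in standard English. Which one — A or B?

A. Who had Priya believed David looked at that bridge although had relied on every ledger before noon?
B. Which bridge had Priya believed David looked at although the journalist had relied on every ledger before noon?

In A, the wh-phrase is extracted from inside an adjunct island (introduced by "although"), which blocks movement.
In B, the extraction path crosses only that-complement boundaries, which are transparent.
So B is grammatical.

B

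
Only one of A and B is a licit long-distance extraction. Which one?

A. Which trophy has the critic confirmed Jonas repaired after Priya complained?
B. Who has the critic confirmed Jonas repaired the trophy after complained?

A

In B, the wh-phrase is extracted from inside an adjunct island (introduced by "after"), which blocks movement.
In A, the extraction path crosses only that-complement boundaries, which are transparent.
So A is grammatical.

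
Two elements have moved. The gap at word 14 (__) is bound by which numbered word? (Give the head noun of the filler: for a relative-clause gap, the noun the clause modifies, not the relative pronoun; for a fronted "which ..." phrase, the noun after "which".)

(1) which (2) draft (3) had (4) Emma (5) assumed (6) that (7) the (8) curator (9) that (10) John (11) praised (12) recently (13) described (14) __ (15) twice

2

The marked gap is the direct object of "described".
Its filler is the fronted wh-phrase "which draft", at word 2.
(The other dependency links word 8 to a gap after word 11.)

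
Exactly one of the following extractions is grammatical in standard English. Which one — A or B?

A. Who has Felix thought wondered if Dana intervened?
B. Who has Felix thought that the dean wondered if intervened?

A

In B, the wh-phrase is extracted from inside a wh-island (introduced by "if"), which blocks movement.
In A, the extraction path crosses only that-complement boundaries, which are transparent.
So A is grammatical.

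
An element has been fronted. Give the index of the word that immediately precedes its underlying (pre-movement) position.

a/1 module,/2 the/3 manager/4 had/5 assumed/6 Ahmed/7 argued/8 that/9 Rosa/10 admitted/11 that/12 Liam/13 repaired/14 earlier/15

14

The displaced element is "a module" (word 2).
It is linked across 3 clause boundaries (Ø → that → that).
It functions as the direct object of "repaired", so the gap sits immediately after word 14 ("repaired").
Base order: The manager had assumed Ahmed argued that Rosa admitted that Liam repaired a module earlier.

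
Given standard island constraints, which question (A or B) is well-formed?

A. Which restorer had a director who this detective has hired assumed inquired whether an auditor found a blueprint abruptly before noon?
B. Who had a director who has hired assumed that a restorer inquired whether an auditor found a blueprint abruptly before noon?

In B, the wh-phrase is extracted from inside a complex-NP island (relative clause) (introduced by "who"), which blocks movement.
In A, the extraction path crosses only that-complement boundaries, which are transparent.
So A is grammatical.

A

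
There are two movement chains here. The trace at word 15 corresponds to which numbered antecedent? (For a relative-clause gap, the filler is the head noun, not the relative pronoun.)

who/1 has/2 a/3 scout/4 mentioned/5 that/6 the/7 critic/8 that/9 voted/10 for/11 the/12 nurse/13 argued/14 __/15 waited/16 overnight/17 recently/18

The marked gap is the subject of "waited".
Its filler is the fronted wh-phrase "who", at word 1.
(The other dependency links word 8 to a gap after word 9.)

1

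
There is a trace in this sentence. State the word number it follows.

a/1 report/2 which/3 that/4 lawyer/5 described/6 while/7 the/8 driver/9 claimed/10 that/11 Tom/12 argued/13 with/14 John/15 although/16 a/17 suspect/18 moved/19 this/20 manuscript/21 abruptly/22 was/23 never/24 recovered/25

6

The displaced element is "a report" (word 2).
It functions as the direct object of "described", so the gap sits immediately after word 6 ("described").
Base order: That lawyer described a report while the driver claimed that Tom argued with John although a suspect moved this manuscript abruptly.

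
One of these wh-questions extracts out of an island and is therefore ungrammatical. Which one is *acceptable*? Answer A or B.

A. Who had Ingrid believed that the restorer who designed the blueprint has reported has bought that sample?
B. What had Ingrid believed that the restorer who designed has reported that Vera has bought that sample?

In B, the wh-phrase is extracted from inside a complex-NP island (relative clause) (introduced by "who"), which blocks movement.
In A, the extraction path crosses only that-complement boundaries, which are transparent.
So A is grammatical.

A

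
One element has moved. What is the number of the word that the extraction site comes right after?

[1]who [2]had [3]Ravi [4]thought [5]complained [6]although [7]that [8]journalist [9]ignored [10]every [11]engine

The displaced element is "who" (word 1).
It is linked across 1 clause boundary (Ø).
It functions as the subject of "complained", so the gap sits immediately after word 4 ("thought").
Base order: Ravi had thought that who complained although that journalist ignored every engine.

4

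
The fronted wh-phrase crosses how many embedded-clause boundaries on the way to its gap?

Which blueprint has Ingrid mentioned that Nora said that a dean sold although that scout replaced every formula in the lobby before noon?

2

"which blueprint" is extracted from the object of "sold".
Boundaries crossed, outermost first: [that], [that] — 2 in total.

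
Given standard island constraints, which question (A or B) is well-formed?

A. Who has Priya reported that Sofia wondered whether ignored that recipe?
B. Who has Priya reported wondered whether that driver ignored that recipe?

In A, the wh-phrase is extracted from inside a wh-island (introduced by "whether"), which blocks movement.
In B, the extraction path crosses only that-complement boundaries, which are transparent.
So B is grammatical.

B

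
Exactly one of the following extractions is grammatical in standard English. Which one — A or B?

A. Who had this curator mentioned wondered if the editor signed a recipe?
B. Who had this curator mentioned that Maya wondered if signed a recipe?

A

In B, the wh-phrase is extracted from inside a wh-island (introduced by "if"), which blocks movement.
In A, the extraction path crosses only that-complement boundaries, which are transparent.
So A is grammatical.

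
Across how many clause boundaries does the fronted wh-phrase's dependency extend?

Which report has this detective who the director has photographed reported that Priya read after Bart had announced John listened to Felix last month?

1

"which report" is extracted from the object of "read".
Boundaries crossed, outermost first: [that] — 1 in total.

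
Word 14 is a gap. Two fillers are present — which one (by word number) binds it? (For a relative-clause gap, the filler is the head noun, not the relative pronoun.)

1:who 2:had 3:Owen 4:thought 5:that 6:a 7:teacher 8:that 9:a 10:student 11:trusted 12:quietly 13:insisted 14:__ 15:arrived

The marked gap is the subject of "arrived".
Its filler is the fronted wh-phrase "who", at word 1.
(The other dependency links word 7 to a gap after word 11.)

1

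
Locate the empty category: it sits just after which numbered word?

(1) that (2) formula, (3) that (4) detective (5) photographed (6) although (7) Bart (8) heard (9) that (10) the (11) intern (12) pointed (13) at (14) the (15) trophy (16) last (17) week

5

The displaced element is "that formula" (word 2).
It functions as the direct object of "photographed", so the gap sits immediately after word 5 ("photographed").
Base order: That detective photographed that formula although Bart heard that the intern pointed at the trophy last week.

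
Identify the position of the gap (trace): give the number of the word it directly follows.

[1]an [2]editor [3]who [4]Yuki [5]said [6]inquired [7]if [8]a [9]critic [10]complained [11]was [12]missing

The displaced element is "an editor" (word 2).
It is linked across 1 clause boundary (Ø).
It functions as the subject of "inquired", so the gap sits immediately after word 5 ("said").
Base order: Yuki said that an editor inquired if a critic complained.

5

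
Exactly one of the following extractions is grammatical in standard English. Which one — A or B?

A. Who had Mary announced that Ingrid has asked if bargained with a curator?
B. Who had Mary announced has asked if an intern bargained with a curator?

In A, the wh-phrase is extracted from inside a wh-island (introduced by "if"), which blocks movement.
In B, the extraction path crosses only that-complement boundaries, which are transparent.
So B is grammatical.

B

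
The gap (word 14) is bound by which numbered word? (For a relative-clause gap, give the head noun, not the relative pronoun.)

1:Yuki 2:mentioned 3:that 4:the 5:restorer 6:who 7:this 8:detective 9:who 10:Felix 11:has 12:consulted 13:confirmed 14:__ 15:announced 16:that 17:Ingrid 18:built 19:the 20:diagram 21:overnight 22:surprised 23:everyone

The gap at 14 is the subject of "announced", inside a relative clause.
The relative pronoun is "who" (word 6); it is bound by the head noun immediately before it.
Its filler is the head noun "restorer", at word 5.

5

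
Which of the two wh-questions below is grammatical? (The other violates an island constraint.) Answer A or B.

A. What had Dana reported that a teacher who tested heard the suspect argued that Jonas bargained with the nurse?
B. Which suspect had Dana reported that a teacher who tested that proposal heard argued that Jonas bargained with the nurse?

B

In A, the wh-phrase is extracted from inside a complex-NP island (relative clause) (introduced by "who"), which blocks movement.
In B, the extraction path crosses only that-complement boundaries, which are transparent.
So B is grammatical.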